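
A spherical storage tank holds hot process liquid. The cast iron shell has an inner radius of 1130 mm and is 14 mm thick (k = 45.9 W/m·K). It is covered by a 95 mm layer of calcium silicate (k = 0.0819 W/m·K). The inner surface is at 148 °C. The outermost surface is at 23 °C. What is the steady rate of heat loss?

For a spherical shell R = (1/r₁ − 1/r₂)/(4πk); film R = 1/(h·4πr²). In series:
R_cast iron shell = (1/1.13 − 1/1.144)/(4π×45.9) = 1.878×10^-5 K/W
R_calcium silicate = (1/1.144 − 1/1.239)/(4π×0.0819) = 0.06512 K/W
R_total = 0.06514 K/W
Q = ΔT/R_total = 125/0.06514

Q ≈ 1920 W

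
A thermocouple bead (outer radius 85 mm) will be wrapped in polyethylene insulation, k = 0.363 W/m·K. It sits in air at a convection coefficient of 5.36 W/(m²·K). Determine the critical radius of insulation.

For a sphere r_cr = 2k/h = 2×0.363/5.36
r_cr = 135 mm; since the bare radius (85 mm) is below r_cr, adding a thin layer of insulation will *increase* heat loss.

r_cr ≈ 135 mm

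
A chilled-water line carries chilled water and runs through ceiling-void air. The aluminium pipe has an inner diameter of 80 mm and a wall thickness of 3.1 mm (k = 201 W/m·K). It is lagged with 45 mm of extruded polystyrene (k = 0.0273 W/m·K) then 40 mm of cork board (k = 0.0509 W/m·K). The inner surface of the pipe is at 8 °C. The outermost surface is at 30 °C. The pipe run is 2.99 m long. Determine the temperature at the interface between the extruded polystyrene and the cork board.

T ≈ 25.2 °C

Treating each annulus and film as a series resistance:
R_aluminium pipe wall = ln(43.1/40)/(2π×201×2.99) = 1.977×10^-5 K/W
R_extruded polystyrene = ln(88.1/43.1)/(2π×0.0273×2.99) = 1.394 K/W
R_cork board = ln(128.1/88.1)/(2π×0.0509×2.99) = 0.3915 K/W
R_total = 1.785 K/W
Q = ΔT/R_total = 22/1.785
Q = 12.3 W
T_interface = T_inner + Q·ΣR(inner→interface) = 8 + 12.3×1.394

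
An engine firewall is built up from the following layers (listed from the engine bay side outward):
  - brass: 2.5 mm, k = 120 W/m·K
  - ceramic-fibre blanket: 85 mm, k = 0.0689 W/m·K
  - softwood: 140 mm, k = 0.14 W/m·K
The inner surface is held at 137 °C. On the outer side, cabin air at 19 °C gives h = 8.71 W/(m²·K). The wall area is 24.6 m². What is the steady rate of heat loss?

Q ≈ 1240 W

Using the resistance-network approach (series):
R_brass = L/(kA) = 0.0025/(120×24.6) = 8.469×10^-7 K/W
R_ceramic-fibre blanket = L/(kA) = 0.085/(0.0689×24.6) = 0.05015 K/W
R_softwood = L/(kA) = 0.14/(0.14×24.6) = 0.04065 K/W
R_outer film = 1/(h_o·A) = 1/(8.71×24.6) = 0.004667 K/W
R_total = 0.09547 K/W
Q = ΔT / R_total = 118 / 0.09547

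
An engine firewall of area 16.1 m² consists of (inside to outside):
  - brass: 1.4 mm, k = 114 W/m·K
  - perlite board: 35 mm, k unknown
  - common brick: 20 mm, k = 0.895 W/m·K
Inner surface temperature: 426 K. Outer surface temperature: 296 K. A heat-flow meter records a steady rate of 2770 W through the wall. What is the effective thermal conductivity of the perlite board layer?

k ≈ 0.0477 W/(m·K)

Model the wall as resistances in series:
R_brass = L/(kA) = 0.0014/(114×16.1) = 7.628×10^-7 K/W
R_common brick = L/(kA) = 0.02/(0.895×16.1) = 0.001388 K/W
Sum of known resistances R_other = 0.001389 K/W
Total R = ΔT/Q = 130/2770 = 0.04693 K/W
R_perlite board = R_total − R_other = 0.04554 K/W
k = L/(R·A) = 0.035/(0.04554×16.1)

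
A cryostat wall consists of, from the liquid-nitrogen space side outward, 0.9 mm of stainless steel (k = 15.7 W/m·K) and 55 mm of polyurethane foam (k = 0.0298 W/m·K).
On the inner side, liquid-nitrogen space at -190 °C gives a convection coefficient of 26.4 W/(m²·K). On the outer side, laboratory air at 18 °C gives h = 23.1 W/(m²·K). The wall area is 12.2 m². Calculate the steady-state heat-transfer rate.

Q ≈ 1320 W

Using the resistance-network approach (series):
R_inner film = 1/(h_i·A) = 1/(26.4×12.2) = 0.003105 K/W
R_stainless steel = L/(kA) = 0.0009/(15.7×12.2) = 4.699×10^-6 K/W
R_polyurethane foam = L/(kA) = 0.055/(0.0298×12.2) = 0.1513 K/W
R_outer film = 1/(h_o·A) = 1/(23.1×12.2) = 0.003548 K/W
R_total = 0.1579 K/W
Q = ΔT / R_total = 208 / 0.1579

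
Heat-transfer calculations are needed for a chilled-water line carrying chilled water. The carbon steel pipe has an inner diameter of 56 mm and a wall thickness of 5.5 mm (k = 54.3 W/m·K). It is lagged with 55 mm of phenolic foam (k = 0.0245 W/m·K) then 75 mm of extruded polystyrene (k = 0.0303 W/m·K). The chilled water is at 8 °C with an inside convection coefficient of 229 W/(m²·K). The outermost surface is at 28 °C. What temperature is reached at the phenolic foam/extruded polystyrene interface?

T ≈ 21.3 °C

Per-layer cylindrical resistances, series-summed:
R_inner film = 1/(h_i·2πr₁L) = 1/(229×2π×0.028×1) = 0.02482 K/W
R_carbon steel pipe wall = ln(33.5/28)/(2π×54.3×1) = 5.257×10^-4 K/W
R_phenolic foam = ln(88.5/33.5)/(2π×0.0245×1) = 6.311 K/W
R_extruded polystyrene = ln(163.5/88.5)/(2π×0.0303×1) = 3.224 K/W
R_total = 9.56 K/W
Q = ΔT/R_total = 20/9.56
Q = 2.09 W/m
T_interface = T_inner + Q·ΣR(inner→interface) = 8 + 2.09×6.336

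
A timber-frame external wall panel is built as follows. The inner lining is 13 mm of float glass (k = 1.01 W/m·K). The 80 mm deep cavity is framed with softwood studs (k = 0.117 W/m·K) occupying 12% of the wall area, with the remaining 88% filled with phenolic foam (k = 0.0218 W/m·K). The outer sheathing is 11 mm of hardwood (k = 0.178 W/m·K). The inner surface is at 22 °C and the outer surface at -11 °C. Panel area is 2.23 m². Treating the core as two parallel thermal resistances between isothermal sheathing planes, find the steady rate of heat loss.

Sheathing layers in series; stud and cavity paths in parallel between them.
R_inner = 0.013/(1.01×2.23) = 0.005772 K/W
R_stud  = 0.08/(0.117×0.12×2.23) = 2.555 K/W
R_cav   = 0.08/(0.0218×0.88×2.23) = 1.87 K/W
1/R_core = 1/R_stud + 1/R_cav → R_core = 1.08 K/W
R_outer = 0.011/(0.178×2.23) = 0.02771 K/W
R_total = 1.113 K/W
Q = ΔT/R_total = 33/1.113

Q ≈ 29.6 W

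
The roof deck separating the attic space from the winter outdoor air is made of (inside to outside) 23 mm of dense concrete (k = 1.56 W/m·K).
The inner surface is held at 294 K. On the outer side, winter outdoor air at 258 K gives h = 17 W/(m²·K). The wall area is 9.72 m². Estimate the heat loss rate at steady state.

Treating each layer as a thermal resistance in series:
R_dense concrete = L/(kA) = 0.023/(1.56×9.72) = 0.001517 K/W
R_outer film = 1/(h_o·A) = 1/(17×9.72) = 0.006052 K/W
R_total = 0.007569 K/W
Q = ΔT / R_total = 36 / 0.007569

Q ≈ 4760 W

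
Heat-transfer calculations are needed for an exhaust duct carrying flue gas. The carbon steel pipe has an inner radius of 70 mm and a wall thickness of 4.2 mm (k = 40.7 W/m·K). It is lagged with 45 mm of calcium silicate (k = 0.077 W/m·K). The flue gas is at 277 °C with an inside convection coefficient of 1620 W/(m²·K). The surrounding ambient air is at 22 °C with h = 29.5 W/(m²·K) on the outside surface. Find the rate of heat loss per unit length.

q′ ≈ 248 W/m

For a radial system each layer contributes R = ln(r_out/r_in)/(2πkL); films add R = 1/(hA).
R_inner film = 1/(h_i·2πr₁L) = 1/(1620×2π×0.07×1) = 0.001403 K/W
R_carbon steel pipe wall = ln(74.2/70)/(2π×40.7×1) = 2.279×10^-4 K/W
R_calcium silicate = ln(119.2/74.2)/(2π×0.077×1) = 0.9798 K/W
R_outer film = 1/(h_o·2πr_oL) = 1/(29.5×2π×0.1192×1) = 0.04526 K/W
R_total = 1.027 K/W
Q = ΔT/R_total = 255/1.027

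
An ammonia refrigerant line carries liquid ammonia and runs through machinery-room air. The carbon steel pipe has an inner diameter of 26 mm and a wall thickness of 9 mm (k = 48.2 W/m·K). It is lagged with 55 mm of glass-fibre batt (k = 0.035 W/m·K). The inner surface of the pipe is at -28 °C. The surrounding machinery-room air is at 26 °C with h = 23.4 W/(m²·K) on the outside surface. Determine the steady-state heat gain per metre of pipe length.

Cylindrical conduction, so R = ln(r₂/r₁)/(2πkL) per layer, in series:
R_carbon steel pipe wall = ln(22/13)/(2π×48.2×1) = 0.001737 K/W
R_glass-fibre batt = ln(77/22)/(2π×0.035×1) = 5.697 K/W
R_outer film = 1/(h_o·2πr_oL) = 1/(23.4×2π×0.077×1) = 0.08833 K/W
R_total = 5.787 K/W
Q = ΔT/R_total = 54/5.787

q′ ≈ 9.33 W/m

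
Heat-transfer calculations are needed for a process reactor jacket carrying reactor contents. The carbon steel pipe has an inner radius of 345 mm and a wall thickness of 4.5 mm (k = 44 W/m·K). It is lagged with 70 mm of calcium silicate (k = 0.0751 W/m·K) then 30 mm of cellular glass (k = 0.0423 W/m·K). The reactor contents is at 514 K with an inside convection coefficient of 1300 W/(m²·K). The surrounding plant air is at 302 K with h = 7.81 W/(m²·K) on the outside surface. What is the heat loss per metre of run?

Treating each annulus and film as a series resistance:
R_inner film = 1/(h_i·2πr₁L) = 1/(1300×2π×0.345×1) = 3.549×10^-4 K/W
R_carbon steel pipe wall = ln(349.5/345)/(2π×44×1) = 4.688×10^-5 K/W
R_calcium silicate = ln(419.5/349.5)/(2π×0.0751×1) = 0.3869 K/W
R_cellular glass = ln(449.5/419.5)/(2π×0.0423×1) = 0.2599 K/W
R_outer film = 1/(h_o·2πr_oL) = 1/(7.81×2π×0.4495×1) = 0.04534 K/W
R_total = 0.6925 K/W
Q = ΔT/R_total = 212/0.6925

q′ ≈ 306 W/m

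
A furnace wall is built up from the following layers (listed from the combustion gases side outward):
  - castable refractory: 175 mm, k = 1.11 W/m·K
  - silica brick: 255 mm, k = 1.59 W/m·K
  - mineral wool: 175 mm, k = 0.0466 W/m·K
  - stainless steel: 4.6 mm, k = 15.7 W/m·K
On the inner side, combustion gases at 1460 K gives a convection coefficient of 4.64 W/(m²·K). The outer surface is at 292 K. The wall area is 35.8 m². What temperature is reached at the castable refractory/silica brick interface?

Treating each layer as a thermal resistance in series:
R_inner film = 1/(h_i·A) = 1/(4.64×35.8) = 0.00602 K/W
R_castable refractory = L/(kA) = 0.175/(1.11×35.8) = 0.004404 K/W
R_silica brick = L/(kA) = 0.255/(1.59×35.8) = 0.00448 K/W
R_mineral wool = L/(kA) = 0.175/(0.0466×35.8) = 0.1049 K/W
R_stainless steel = L/(kA) = 0.0046/(15.7×35.8) = 8.184×10^-6 K/W
R_total = 0.1198 K/W;  Q = ΔT/R_total = 1168/0.1198 = 9749 W
T_interface = T_inner − Q·ΣR(inner→interface) = 1460 − 9750×0.01042

T ≈ 1360 K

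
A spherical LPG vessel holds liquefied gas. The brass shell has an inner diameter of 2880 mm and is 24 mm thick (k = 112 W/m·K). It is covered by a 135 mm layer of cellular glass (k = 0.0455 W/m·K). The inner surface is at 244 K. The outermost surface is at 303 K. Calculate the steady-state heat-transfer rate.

Q ≈ 585 W

Each spherical layer contributes R = (1/r_i − 1/r_o)/(4πk):
R_brass shell = (1/1.44 − 1/1.464)/(4π×112) = 8.089×10^-6 K/W
R_cellular glass = (1/1.464 − 1/1.599)/(4π×0.0455) = 0.1009 K/W
R_total = 0.1009 K/W
Q = ΔT/R_total = 59/0.1009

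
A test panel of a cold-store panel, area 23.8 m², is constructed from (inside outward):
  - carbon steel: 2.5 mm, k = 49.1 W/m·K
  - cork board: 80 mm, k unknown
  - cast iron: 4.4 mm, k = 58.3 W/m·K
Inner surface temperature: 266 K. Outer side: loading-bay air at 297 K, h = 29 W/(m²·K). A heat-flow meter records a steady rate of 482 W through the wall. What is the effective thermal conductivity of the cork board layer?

Series thermal resistances:
R_carbon steel = L/(kA) = 0.0025/(49.1×23.8) = 2.139×10^-6 K/W
R_cast iron = L/(kA) = 0.0044/(58.3×23.8) = 3.171×10^-6 K/W
R_outer film = 1/(h_o·A) = 1/(29×23.8) = 0.001449 K/W
Sum of known resistances R_other = 0.001454 K/W
Total R = ΔT/Q = 31/482 = 0.06432 K/W
R_cork board = R_total − R_other = 0.06286 K/W
k = L/(R·A) = 0.08/(0.06286×23.8)

k ≈ 0.0535 W/(m·K)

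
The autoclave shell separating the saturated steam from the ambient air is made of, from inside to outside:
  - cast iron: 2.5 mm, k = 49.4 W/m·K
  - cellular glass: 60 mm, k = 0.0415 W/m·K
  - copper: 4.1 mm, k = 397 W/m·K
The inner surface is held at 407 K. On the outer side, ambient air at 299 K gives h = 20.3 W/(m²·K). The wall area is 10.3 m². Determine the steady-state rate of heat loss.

Treating each layer as a thermal resistance in series:
R_cast iron = L/(kA) = 0.0025/(49.4×10.3) = 4.913×10^-6 K/W
R_cellular glass = L/(kA) = 0.06/(0.0415×10.3) = 0.1404 K/W
R_copper = L/(kA) = 0.0041/(397×10.3) = 1.003×10^-6 K/W
R_outer film = 1/(h_o·A) = 1/(20.3×10.3) = 0.004783 K/W
R_total = 0.1452 K/W
Q = ΔT / R_total = 108 / 0.1452

Q ≈ 744 W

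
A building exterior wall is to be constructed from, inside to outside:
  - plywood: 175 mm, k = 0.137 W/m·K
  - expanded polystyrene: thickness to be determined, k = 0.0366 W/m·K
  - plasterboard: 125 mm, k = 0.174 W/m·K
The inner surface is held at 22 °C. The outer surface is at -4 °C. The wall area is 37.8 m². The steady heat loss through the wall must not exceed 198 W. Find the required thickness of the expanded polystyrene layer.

Model the wall as resistances in series:
R_plywood = L/(kA) = 0.175/(0.137×37.8) = 0.03379 K/W
R_plasterboard = L/(kA) = 0.125/(0.174×37.8) = 0.01901 K/W
Sum of the known resistances R_other = 0.0528 K/W
Required total resistance R_tot = ΔT/Q_allow = 26/198 = 0.1313 K/W
R_expanded polystyrene = R_tot − R_other = 0.07852 K/W
L = R·k·A = 0.07852×0.0366×37.8

L ≈ 109 mm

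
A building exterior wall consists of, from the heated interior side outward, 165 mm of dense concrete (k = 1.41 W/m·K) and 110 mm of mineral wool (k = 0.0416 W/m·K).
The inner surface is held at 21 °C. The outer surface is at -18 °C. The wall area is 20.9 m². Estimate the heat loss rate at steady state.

Using the resistance-network approach (series):
R_dense concrete = L/(kA) = 0.165/(1.41×20.9) = 0.005599 K/W
R_mineral wool = L/(kA) = 0.11/(0.0416×20.9) = 0.1265 K/W
R_total = 0.1321 K/W
Q = ΔT / R_total = 39 / 0.1321

Q ≈ 295 W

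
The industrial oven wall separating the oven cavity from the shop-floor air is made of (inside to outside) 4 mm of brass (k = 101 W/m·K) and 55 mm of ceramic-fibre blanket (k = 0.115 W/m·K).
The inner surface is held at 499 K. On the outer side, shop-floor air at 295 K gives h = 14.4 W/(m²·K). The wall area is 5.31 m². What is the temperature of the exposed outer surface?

T ≈ 321 K

Model the wall as resistances in series:
R_brass = L/(kA) = 0.004/(101×5.31) = 7.458×10^-6 K/W
R_ceramic-fibre blanket = L/(kA) = 0.055/(0.115×5.31) = 0.09007 K/W
R_outer film = 1/(h_o·A) = 1/(14.4×5.31) = 0.01308 K/W
R_total = 0.1032 K/W;  Q = ΔT/R_total = 204/0.1032 = 1978 W
T_interface = T_inner − Q·ΣR(inner→interface) = 499 − 1980×0.09008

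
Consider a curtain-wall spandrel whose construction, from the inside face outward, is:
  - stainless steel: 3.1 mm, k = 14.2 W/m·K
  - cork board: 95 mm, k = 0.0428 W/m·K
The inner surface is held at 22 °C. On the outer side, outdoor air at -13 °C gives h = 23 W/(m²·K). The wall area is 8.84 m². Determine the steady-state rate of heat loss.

Model the wall as resistances in series:
R_stainless steel = L/(kA) = 0.0031/(14.2×8.84) = 2.47×10^-5 K/W
R_cork board = L/(kA) = 0.095/(0.0428×8.84) = 0.2511 K/W
R_outer film = 1/(h_o·A) = 1/(23×8.84) = 0.004918 K/W
R_total = 0.256 K/W
Q = ΔT / R_total = 35 / 0.256

Q ≈ 137 W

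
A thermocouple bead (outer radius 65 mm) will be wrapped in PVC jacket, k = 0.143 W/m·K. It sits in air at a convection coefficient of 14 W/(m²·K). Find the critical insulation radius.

r_cr ≈ 20.4 mm

For a sphere r_cr = 2k/h = 2×0.143/14
r_cr = 20.4 mm; since the bare radius (65 mm) is above r_cr, any added insulation will reduce heat loss.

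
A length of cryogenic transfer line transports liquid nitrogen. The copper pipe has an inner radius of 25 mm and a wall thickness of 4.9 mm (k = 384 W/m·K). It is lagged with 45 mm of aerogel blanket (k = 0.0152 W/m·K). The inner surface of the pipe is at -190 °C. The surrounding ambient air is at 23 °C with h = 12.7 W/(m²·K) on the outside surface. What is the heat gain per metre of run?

q′ ≈ 21.8 W/m

For a radial system each layer contributes R = ln(r_out/r_in)/(2πkL); films add R = 1/(hA).
R_copper pipe wall = ln(29.9/25)/(2π×384×1) = 7.418×10^-5 K/W
R_aerogel blanket = ln(74.9/29.9)/(2π×0.0152×1) = 9.615 K/W
R_outer film = 1/(h_o·2πr_oL) = 1/(12.7×2π×0.0749×1) = 0.1673 K/W
R_total = 9.783 K/W
Q = ΔT/R_total = 213/9.783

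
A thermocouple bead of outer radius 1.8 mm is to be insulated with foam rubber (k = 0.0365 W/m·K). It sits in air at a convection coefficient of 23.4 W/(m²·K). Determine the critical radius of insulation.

r_cr ≈ 3.12 mm

For a sphere r_cr = 2k/h = 2×0.0365/23.4
r_cr = 3.12 mm; since the bare radius (1.8 mm) is below r_cr, adding a thin layer of insulation will *increase* heat loss.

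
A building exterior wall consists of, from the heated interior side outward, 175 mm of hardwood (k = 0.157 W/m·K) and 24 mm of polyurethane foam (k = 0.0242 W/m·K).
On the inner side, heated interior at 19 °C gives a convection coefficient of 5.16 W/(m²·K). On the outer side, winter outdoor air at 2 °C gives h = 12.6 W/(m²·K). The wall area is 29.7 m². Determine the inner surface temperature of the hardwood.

T ≈ 17.6 °C

Using the resistance-network approach (series):
R_inner film = 1/(h_i·A) = 1/(5.16×29.7) = 0.006525 K/W
R_hardwood = L/(kA) = 0.175/(0.157×29.7) = 0.03753 K/W
R_polyurethane foam = L/(kA) = 0.024/(0.0242×29.7) = 0.03339 K/W
R_outer film = 1/(h_o·A) = 1/(12.6×29.7) = 0.002672 K/W
R_total = 0.08012 K/W;  Q = ΔT/R_total = 17/0.08012 = 212.2 W
T_interface = T_inner − Q·ΣR(inner→interface) = 19 − 212×0.006525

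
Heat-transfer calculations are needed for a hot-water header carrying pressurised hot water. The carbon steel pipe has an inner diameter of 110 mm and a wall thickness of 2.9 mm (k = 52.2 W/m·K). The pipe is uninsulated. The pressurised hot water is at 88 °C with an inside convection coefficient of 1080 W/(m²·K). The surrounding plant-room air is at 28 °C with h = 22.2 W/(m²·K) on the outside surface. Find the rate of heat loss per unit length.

Radial resistances (cylindrical: R_cond = ln(r_o/r_i)/(2πkL), R_conv = 1/(h·2πrL)):
R_inner film = 1/(h_i·2πr₁L) = 1/(1080×2π×0.055×1) = 0.002679 K/W
R_carbon steel pipe wall = ln(57.9/55)/(2π×52.2×1) = 1.567×10^-4 K/W
R_outer film = 1/(h_o·2πr_oL) = 1/(22.2×2π×0.0579×1) = 0.1238 K/W
R_total = 0.1267 K/W
Q = ΔT/R_total = 60/0.1267

q′ ≈ 474 W/m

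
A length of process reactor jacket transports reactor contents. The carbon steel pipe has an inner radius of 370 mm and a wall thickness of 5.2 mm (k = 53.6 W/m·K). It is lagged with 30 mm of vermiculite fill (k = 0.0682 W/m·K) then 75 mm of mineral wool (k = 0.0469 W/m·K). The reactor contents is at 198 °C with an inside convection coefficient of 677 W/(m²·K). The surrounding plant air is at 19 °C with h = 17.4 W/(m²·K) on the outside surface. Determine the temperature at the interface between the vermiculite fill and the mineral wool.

For a radial system each layer contributes R = ln(r_out/r_in)/(2πkL); films add R = 1/(hA).
R_inner film = 1/(h_i·2πr₁L) = 1/(677×2π×0.37×1) = 6.354×10^-4 K/W
R_carbon steel pipe wall = ln(375.2/370)/(2π×53.6×1) = 4.144×10^-5 K/W
R_vermiculite fill = ln(405.2/375.2)/(2π×0.0682×1) = 0.1795 K/W
R_mineral wool = ln(480.2/405.2)/(2π×0.0469×1) = 0.5763 K/W
R_outer film = 1/(h_o·2πr_oL) = 1/(17.4×2π×0.4802×1) = 0.01905 K/W
R_total = 0.7755 K/W
Q = ΔT/R_total = 179/0.7755
Q = 231 W/m
T_interface = T_inner − Q·ΣR(inner→interface) = 198 − 231×0.1802

T ≈ 156 °C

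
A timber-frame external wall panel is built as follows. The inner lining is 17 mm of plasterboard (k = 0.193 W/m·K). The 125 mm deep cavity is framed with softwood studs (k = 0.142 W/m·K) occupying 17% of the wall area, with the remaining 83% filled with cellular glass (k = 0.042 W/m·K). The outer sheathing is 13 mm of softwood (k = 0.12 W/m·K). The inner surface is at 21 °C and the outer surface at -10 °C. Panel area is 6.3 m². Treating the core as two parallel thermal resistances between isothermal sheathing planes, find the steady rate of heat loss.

Q ≈ 84.4 W

Sheathing layers in series; stud and cavity paths in parallel between them.
R_inner = 0.017/(0.193×6.3) = 0.01398 K/W
R_stud  = 0.125/(0.142×0.17×6.3) = 0.8219 K/W
R_cav   = 0.125/(0.042×0.83×6.3) = 0.5692 K/W
1/R_core = 1/R_stud + 1/R_cav → R_core = 0.3363 K/W
R_outer = 0.013/(0.12×6.3) = 0.0172 K/W
R_total = 0.3675 K/W
Q = ΔT/R_total = 31/0.3675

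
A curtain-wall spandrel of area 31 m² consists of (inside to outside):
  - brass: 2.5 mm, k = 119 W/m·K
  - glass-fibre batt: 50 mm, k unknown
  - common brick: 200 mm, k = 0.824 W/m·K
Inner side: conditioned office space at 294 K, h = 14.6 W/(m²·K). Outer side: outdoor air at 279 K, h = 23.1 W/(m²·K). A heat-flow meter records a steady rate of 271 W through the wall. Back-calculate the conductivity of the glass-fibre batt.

Series thermal resistances:
R_inner film = 1/(h_i·A) = 1/(14.6×31) = 0.002209 K/W
R_brass = L/(kA) = 0.0025/(119×31) = 6.777×10^-7 K/W
R_common brick = L/(kA) = 0.2/(0.824×31) = 0.00783 K/W
R_outer film = 1/(h_o·A) = 1/(23.1×31) = 0.001396 K/W
Sum of known resistances R_other = 0.01144 K/W
Total R = ΔT/Q = 15/271 = 0.05535 K/W
R_glass-fibre batt = R_total − R_other = 0.04391 K/W
k = L/(R·A) = 0.05/(0.04391×31)

k ≈ 0.0367 W/(m·K)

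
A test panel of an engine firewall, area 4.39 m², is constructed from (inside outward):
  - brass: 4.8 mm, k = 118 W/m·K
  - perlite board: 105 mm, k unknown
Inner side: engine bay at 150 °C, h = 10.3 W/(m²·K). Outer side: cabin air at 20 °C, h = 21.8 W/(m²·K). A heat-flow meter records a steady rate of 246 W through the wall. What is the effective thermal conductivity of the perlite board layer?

k ≈ 0.0482 W/(m·K)

Treating each layer as a thermal resistance in series:
R_inner film = 1/(h_i·A) = 1/(10.3×4.39) = 0.02212 K/W
R_brass = L/(kA) = 0.0048/(118×4.39) = 9.266×10^-6 K/W
R_outer film = 1/(h_o·A) = 1/(21.8×4.39) = 0.01045 K/W
Sum of known resistances R_other = 0.03257 K/W
Total R = ΔT/Q = 130/246 = 0.5285 K/W
R_perlite board = R_total − R_other = 0.4959 K/W
k = L/(R·A) = 0.105/(0.4959×4.39)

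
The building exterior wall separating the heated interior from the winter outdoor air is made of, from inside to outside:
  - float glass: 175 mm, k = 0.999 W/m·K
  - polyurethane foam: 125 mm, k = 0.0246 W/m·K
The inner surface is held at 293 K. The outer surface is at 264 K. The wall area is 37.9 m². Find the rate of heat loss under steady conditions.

Q ≈ 209 W

Using the resistance-network approach (series):
R_float glass = L/(kA) = 0.175/(0.999×37.9) = 0.004622 K/W
R_polyurethane foam = L/(kA) = 0.125/(0.0246×37.9) = 0.1341 K/W
R_total = 0.1387 K/W
Q = ΔT / R_total = 29 / 0.1387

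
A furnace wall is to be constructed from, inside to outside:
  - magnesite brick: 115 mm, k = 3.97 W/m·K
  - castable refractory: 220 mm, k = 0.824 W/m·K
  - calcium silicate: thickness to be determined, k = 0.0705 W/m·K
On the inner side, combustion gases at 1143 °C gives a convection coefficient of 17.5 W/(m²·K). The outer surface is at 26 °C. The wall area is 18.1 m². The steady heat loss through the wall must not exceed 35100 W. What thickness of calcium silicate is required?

Using the resistance-network approach (series):
R_inner film = 1/(h_i·A) = 1/(17.5×18.1) = 0.003157 K/W
R_magnesite brick = L/(kA) = 0.115/(3.97×18.1) = 0.0016 K/W
R_castable refractory = L/(kA) = 0.22/(0.824×18.1) = 0.01475 K/W
Sum of the known resistances R_other = 0.01951 K/W
Required total resistance R_tot = ΔT/Q_allow = 1117/35100 = 0.03182 K/W
R_calcium silicate = R_tot − R_other = 0.01232 K/W
L = R·k·A = 0.01232×0.0705×18.1

L ≈ 15.7 mm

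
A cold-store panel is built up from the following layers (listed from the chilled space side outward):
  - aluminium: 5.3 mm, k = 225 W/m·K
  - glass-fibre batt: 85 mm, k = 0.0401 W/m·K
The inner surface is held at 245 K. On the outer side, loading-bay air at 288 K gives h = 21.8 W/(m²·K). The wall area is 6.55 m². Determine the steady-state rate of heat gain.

Thermal resistances in series:
R_aluminium = L/(kA) = 0.0053/(225×6.55) = 3.596×10^-6 K/W
R_glass-fibre batt = L/(kA) = 0.085/(0.0401×6.55) = 0.3236 K/W
R_outer film = 1/(h_o·A) = 1/(21.8×6.55) = 0.007003 K/W
R_total = 0.3306 K/W
Q = ΔT / R_total = 43 / 0.3306

Q ≈ 130 W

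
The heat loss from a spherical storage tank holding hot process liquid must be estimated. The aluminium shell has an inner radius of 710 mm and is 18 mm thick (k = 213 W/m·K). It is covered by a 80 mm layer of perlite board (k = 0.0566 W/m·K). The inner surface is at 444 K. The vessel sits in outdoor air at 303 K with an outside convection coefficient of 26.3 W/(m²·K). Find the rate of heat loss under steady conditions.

Q ≈ 720 W

Radial (spherical) resistances in series:
R_aluminium shell = (1/0.71 − 1/0.728)/(4π×213) = 1.301×10^-5 K/W
R_perlite board = (1/0.728 − 1/0.808)/(4π×0.0566) = 0.1912 K/W
R_outer film = 1/(h·4πr_o²) = 1/(26.3×4π×0.808²) = 0.004635 K/W
R_total = 0.1959 K/W
Q = ΔT/R_total = 141/0.1959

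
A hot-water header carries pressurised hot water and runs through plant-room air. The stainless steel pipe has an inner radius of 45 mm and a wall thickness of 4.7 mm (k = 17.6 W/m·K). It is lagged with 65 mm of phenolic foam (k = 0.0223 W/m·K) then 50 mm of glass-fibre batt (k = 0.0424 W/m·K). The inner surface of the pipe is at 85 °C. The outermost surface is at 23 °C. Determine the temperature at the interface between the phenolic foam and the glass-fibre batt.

Per-layer cylindrical resistances, series-summed:
R_stainless steel pipe wall = ln(49.7/45)/(2π×17.6×1) = 8.983×10^-4 K/W
R_phenolic foam = ln(114.7/49.7)/(2π×0.0223×1) = 5.969 K/W
R_glass-fibre batt = ln(164.7/114.7)/(2π×0.0424×1) = 1.358 K/W
R_total = 7.328 K/W
Q = ΔT/R_total = 62/7.328
Q = 8.46 W/m
T_interface = T_inner − Q·ΣR(inner→interface) = 85 − 8.46×5.97

T ≈ 34.5 °C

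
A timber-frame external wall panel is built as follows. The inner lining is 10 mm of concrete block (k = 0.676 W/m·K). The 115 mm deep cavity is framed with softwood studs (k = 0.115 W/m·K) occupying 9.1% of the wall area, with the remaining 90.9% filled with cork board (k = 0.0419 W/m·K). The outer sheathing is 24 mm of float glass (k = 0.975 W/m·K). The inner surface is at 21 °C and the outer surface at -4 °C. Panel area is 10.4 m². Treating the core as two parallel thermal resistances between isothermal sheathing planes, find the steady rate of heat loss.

Sheathing layers in series; stud and cavity paths in parallel between them.
R_inner = 0.01/(0.676×10.4) = 0.001422 K/W
R_stud  = 0.115/(0.115×0.091×10.4) = 1.057 K/W
R_cav   = 0.115/(0.0419×0.909×10.4) = 0.2903 K/W
1/R_core = 1/R_stud + 1/R_cav → R_core = 0.2277 K/W
R_outer = 0.024/(0.975×10.4) = 0.002367 K/W
R_total = 0.2315 K/W
Q = ΔT/R_total = 25/0.2315

Q ≈ 108 W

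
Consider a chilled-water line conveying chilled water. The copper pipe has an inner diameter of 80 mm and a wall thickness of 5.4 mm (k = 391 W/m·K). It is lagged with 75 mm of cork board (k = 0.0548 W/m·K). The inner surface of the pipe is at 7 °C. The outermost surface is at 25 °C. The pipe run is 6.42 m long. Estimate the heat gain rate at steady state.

Q ≈ 40.8 W

Cylindrical conduction, so R = ln(r₂/r₁)/(2πkL) per layer, in series:
R_copper pipe wall = ln(45.4/40)/(2π×391×6.42) = 8.029×10^-6 K/W
R_cork board = ln(120.4/45.4)/(2π×0.0548×6.42) = 0.4412 K/W
R_total = 0.4412 K/W
Q = ΔT/R_total = 18/0.4412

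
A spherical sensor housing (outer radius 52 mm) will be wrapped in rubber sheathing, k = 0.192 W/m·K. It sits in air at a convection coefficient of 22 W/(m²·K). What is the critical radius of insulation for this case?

For a sphere r_cr = 2k/h = 2×0.192/22
r_cr = 17.5 mm; since the bare radius (52 mm) is above r_cr, any added insulation will reduce heat loss.

r_cr ≈ 17.5 mm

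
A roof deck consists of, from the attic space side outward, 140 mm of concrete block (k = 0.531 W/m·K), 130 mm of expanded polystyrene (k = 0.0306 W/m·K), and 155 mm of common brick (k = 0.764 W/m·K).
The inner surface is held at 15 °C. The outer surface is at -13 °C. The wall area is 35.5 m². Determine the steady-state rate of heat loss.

Using the resistance-network approach (series):
R_concrete block = L/(kA) = 0.14/(0.531×35.5) = 0.007427 K/W
R_expanded polystyrene = L/(kA) = 0.13/(0.0306×35.5) = 0.1197 K/W
R_common brick = L/(kA) = 0.155/(0.764×35.5) = 0.005715 K/W
R_total = 0.1328 K/W
Q = ΔT / R_total = 28 / 0.1328

Q ≈ 211 W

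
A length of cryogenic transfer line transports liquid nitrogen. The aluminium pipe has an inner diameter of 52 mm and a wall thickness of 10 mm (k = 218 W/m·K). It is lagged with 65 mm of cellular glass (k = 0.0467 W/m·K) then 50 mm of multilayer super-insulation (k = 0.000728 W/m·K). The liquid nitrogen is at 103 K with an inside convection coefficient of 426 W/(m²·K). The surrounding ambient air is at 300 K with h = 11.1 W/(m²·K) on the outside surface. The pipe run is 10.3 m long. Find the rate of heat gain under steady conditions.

For a radial system each layer contributes R = ln(r_out/r_in)/(2πkL); films add R = 1/(hA).
R_inner film = 1/(h_i·2πr₁L) = 1/(426×2π×0.026×10.3) = 0.001395 K/W
R_aluminium pipe wall = ln(36/26)/(2π×218×10.3) = 2.307×10^-5 K/W
R_cellular glass = ln(101/36)/(2π×0.0467×10.3) = 0.3413 K/W
R_multilayer super-insulation = ln(151/101)/(2π×0.000728×10.3) = 8.536 K/W
R_outer film = 1/(h_o·2πr_oL) = 1/(11.1×2π×0.151×10.3) = 0.009219 K/W
R_total = 8.888 K/W
Q = ΔT/R_total = 197/8.888

Q ≈ 22.2 W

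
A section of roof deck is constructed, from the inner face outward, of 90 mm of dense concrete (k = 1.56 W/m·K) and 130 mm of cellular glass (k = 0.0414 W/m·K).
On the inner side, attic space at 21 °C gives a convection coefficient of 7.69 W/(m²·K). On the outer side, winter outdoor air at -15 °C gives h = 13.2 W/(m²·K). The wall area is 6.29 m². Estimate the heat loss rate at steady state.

Q ≈ 66.5 W

Model the wall as resistances in series:
R_inner film = 1/(h_i·A) = 1/(7.69×6.29) = 0.02067 K/W
R_dense concrete = L/(kA) = 0.09/(1.56×6.29) = 0.009172 K/W
R_cellular glass = L/(kA) = 0.13/(0.0414×6.29) = 0.4992 K/W
R_outer film = 1/(h_o·A) = 1/(13.2×6.29) = 0.01204 K/W
R_total = 0.5411 K/W
Q = ΔT / R_total = 36 / 0.5411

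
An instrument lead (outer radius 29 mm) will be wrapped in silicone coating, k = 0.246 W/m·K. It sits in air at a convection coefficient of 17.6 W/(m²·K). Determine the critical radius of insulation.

For a cylinder r_cr = k/h = 0.246/17.6
r_cr = 14 mm; since the bare radius (29 mm) is above r_cr, any added insulation will reduce heat loss.

r_cr ≈ 14 mm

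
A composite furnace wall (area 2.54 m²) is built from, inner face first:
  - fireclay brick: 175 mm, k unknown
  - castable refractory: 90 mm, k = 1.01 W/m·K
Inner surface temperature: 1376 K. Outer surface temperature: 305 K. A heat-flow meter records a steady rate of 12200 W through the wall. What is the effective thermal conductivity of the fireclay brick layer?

Thermal resistances in series:
R_castable refractory = L/(kA) = 0.09/(1.01×2.54) = 0.03508 K/W
Sum of known resistances R_other = 0.03508 K/W
Total R = ΔT/Q = 1071/12200 = 0.08779 K/W
R_fireclay brick = R_total − R_other = 0.0527 K/W
k = L/(R·A) = 0.175/(0.0527×2.54)

k ≈ 1.31 W/(m·K)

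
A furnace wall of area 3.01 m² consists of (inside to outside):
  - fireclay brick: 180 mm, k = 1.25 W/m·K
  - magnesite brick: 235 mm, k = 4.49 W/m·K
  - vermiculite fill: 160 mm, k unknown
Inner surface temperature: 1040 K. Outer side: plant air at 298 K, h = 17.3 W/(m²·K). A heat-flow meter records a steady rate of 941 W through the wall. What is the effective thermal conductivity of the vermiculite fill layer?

Series thermal resistances:
R_fireclay brick = L/(kA) = 0.18/(1.25×3.01) = 0.04784 K/W
R_magnesite brick = L/(kA) = 0.235/(4.49×3.01) = 0.01739 K/W
R_outer film = 1/(h_o·A) = 1/(17.3×3.01) = 0.0192 K/W
Sum of known resistances R_other = 0.08443 K/W
Total R = ΔT/Q = 742/941 = 0.7885 K/W
R_vermiculite fill = R_total − R_other = 0.7041 K/W
k = L/(R·A) = 0.16/(0.7041×3.01)

k ≈ 0.0755 W/(m·K)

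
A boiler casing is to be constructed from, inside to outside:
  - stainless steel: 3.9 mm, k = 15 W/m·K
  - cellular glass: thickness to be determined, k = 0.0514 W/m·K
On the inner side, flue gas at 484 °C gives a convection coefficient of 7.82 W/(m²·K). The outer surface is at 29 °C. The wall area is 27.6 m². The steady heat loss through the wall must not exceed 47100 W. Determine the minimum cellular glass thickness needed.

L ≈ 7.12 mm

Thermal resistances in series:
R_inner film = 1/(h_i·A) = 1/(7.82×27.6) = 0.004633 K/W
R_stainless steel = L/(kA) = 0.0039/(15×27.6) = 9.42×10^-6 K/W
Sum of the known resistances R_other = 0.004643 K/W
Required total resistance R_tot = ΔT/Q_allow = 455/47100 = 0.00966 K/W
R_cellular glass = R_tot − R_other = 0.005018 K/W
L = R·k·A = 0.005018×0.0514×27.6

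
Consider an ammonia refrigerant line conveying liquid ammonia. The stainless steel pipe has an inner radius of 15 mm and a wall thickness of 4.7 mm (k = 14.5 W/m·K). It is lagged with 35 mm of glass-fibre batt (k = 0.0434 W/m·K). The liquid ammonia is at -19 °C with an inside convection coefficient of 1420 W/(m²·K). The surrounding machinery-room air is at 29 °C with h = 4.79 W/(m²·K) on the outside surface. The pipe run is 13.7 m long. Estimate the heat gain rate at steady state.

Radial resistances (cylindrical: R_cond = ln(r_o/r_i)/(2πkL), R_conv = 1/(h·2πrL)):
R_inner film = 1/(h_i·2πr₁L) = 1/(1420×2π×0.015×13.7) = 5.454×10^-4 K/W
R_stainless steel pipe wall = ln(19.7/15)/(2π×14.5×13.7) = 2.184×10^-4 K/W
R_glass-fibre batt = ln(54.7/19.7)/(2π×0.0434×13.7) = 0.2734 K/W
R_outer film = 1/(h_o·2πr_oL) = 1/(4.79×2π×0.0547×13.7) = 0.04434 K/W
R_total = 0.3185 K/W
Q = ΔT/R_total = 48/0.3185

Q ≈ 151 W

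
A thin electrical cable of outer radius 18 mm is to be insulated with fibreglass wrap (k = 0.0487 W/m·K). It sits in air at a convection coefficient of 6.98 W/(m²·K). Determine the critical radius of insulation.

r_cr ≈ 6.98 mm

For a cylinder r_cr = k/h = 0.0487/6.98
r_cr = 6.98 mm; since the bare radius (18 mm) is above r_cr, any added insulation will reduce heat loss.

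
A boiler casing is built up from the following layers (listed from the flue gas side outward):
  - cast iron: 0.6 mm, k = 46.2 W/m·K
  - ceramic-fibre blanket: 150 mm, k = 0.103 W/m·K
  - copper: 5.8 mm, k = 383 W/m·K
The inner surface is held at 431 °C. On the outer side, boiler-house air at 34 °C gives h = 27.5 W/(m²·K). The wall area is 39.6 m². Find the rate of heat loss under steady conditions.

Model the wall as resistances in series:
R_cast iron = L/(kA) = 0.0006/(46.2×39.6) = 3.28×10^-7 K/W
R_ceramic-fibre blanket = L/(kA) = 0.15/(0.103×39.6) = 0.03678 K/W
R_copper = L/(kA) = 0.0058/(383×39.6) = 3.824×10^-7 K/W
R_outer film = 1/(h_o·A) = 1/(27.5×39.6) = 9.183×10^-4 K/W
R_total = 0.03769 K/W
Q = ΔT / R_total = 397 / 0.03769

Q ≈ 10500 W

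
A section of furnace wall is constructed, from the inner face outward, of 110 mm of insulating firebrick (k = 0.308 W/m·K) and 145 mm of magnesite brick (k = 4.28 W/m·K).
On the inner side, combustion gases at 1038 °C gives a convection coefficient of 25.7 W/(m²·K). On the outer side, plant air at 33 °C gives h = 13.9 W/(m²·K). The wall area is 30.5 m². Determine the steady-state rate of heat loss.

Q ≈ 61100 W

Series thermal resistances:
R_inner film = 1/(h_i·A) = 1/(25.7×30.5) = 0.001276 K/W
R_insulating firebrick = L/(kA) = 0.11/(0.308×30.5) = 0.01171 K/W
R_magnesite brick = L/(kA) = 0.145/(4.28×30.5) = 0.001111 K/W
R_outer film = 1/(h_o·A) = 1/(13.9×30.5) = 0.002359 K/W
R_total = 0.01645 K/W
Q = ΔT / R_total = 1005 / 0.01645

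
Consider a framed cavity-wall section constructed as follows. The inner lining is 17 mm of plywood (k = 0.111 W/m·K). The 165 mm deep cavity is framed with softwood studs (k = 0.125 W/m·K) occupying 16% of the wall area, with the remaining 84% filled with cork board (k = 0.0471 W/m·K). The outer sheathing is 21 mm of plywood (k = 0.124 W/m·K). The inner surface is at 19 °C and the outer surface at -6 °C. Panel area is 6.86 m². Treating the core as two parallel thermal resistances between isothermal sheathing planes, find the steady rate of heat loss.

Sheathing layers in series; stud and cavity paths in parallel between them.
R_inner = 0.017/(0.111×6.86) = 0.02233 K/W
R_stud  = 0.165/(0.125×0.16×6.86) = 1.203 K/W
R_cav   = 0.165/(0.0471×0.84×6.86) = 0.6079 K/W
1/R_core = 1/R_stud + 1/R_cav → R_core = 0.4038 K/W
R_outer = 0.021/(0.124×6.86) = 0.02469 K/W
R_total = 0.4508 K/W
Q = ΔT/R_total = 25/0.4508

Q ≈ 55.5 W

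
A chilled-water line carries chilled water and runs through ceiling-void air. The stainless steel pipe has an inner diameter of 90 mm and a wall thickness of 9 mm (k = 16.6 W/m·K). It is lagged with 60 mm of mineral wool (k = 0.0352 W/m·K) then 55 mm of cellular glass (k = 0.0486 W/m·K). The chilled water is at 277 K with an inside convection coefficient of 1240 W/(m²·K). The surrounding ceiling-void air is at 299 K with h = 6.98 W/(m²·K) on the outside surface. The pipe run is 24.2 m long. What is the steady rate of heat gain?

Q ≈ 111 W

Treating each annulus and film as a series resistance:
R_inner film = 1/(h_i·2πr₁L) = 1/(1240×2π×0.045×24.2) = 1.179×10^-4 K/W
R_stainless steel pipe wall = ln(54/45)/(2π×16.6×24.2) = 7.223×10^-5 K/W
R_mineral wool = ln(114/54)/(2π×0.0352×24.2) = 0.1396 K/W
R_cellular glass = ln(169/114)/(2π×0.0486×24.2) = 0.05328 K/W
R_outer film = 1/(h_o·2πr_oL) = 1/(6.98×2π×0.169×24.2) = 0.005575 K/W
R_total = 0.1986 K/W
Q = ΔT/R_total = 22/0.1986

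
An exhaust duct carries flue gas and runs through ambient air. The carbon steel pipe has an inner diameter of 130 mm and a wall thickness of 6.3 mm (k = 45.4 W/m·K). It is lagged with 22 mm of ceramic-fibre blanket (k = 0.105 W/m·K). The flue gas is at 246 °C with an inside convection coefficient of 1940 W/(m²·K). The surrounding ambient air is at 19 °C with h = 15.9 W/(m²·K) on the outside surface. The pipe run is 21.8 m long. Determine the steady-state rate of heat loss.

Per-layer cylindrical resistances, series-summed:
R_inner film = 1/(h_i·2πr₁L) = 1/(1940×2π×0.065×21.8) = 5.79×10^-5 K/W
R_carbon steel pipe wall = ln(71.3/65)/(2π×45.4×21.8) = 1.488×10^-5 K/W
R_ceramic-fibre blanket = ln(93.3/71.3)/(2π×0.105×21.8) = 0.0187 K/W
R_outer film = 1/(h_o·2πr_oL) = 1/(15.9×2π×0.0933×21.8) = 0.004921 K/W
R_total = 0.02369 K/W
Q = ΔT/R_total = 227/0.02369

Q ≈ 9580 W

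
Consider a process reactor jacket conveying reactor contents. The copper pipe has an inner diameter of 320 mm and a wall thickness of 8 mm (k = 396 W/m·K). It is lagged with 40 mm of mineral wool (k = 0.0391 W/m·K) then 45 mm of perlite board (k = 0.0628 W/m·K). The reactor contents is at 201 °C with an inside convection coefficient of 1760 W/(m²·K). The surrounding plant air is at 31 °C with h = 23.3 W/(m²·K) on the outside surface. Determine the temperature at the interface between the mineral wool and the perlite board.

Cylindrical conduction, so R = ln(r₂/r₁)/(2πkL) per layer, in series:
R_inner film = 1/(h_i·2πr₁L) = 1/(1760×2π×0.16×1) = 5.652×10^-4 K/W
R_copper pipe wall = ln(168/160)/(2π×396×1) = 1.961×10^-5 K/W
R_mineral wool = ln(208/168)/(2π×0.0391×1) = 0.8693 K/W
R_perlite board = ln(253/208)/(2π×0.0628×1) = 0.4963 K/W
R_outer film = 1/(h_o·2πr_oL) = 1/(23.3×2π×0.253×1) = 0.027 K/W
R_total = 1.393 K/W
Q = ΔT/R_total = 170/1.393
Q = 122 W/m
T_interface = T_inner − Q·ΣR(inner→interface) = 201 − 122×0.8699

T ≈ 94.9 °C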